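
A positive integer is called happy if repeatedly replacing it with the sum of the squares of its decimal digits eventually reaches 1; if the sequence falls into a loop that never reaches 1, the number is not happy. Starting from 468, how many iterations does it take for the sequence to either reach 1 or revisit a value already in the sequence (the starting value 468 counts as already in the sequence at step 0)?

468 → 4² + 6² + 8² = 16 + 36 + 64 = 116
116 → 1² + 1² + 6² = 1 + 1 + 36 = 38
38 → 3² + 8² = 9 + 64 = 73
73 → 7² + 3² = 49 + 9 = 58
58 → 5² + 8² = 25 + 64 = 89
89 → 8² + 9² = 64 + 81 = 145
145 → 1² + 4² + 5² = 1 + 16 + 25 = 42
42 → 4² + 2² = 16 + 4 = 20
20 → 2² + 0² = 4 + 0 = 4
4 → 4² = 16
16 → 1² + 6² = 1 + 36 = 37
37 → 3² + 7² = 9 + 49 = 58  — 58 repeats.
That took 12 steps.

12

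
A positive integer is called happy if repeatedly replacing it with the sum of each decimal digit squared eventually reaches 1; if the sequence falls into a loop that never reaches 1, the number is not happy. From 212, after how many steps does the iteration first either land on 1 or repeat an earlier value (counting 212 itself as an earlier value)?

13

212 → 2² + 1² + 2² = 9
9 → 9² = 81
81 → 8² + 1² = 65
65 → 6² + 5² = 61
61 → 6² + 1² = 37
37 → 3² + 7² = 58
58 → 5² + 8² = 89
89 → 8² + 9² = 145
145 → 1² + 4² + 5² = 42
42 → 4² + 2² = 20
20 → 2² + 0² = 4
4 → 4² = 16
16 → 1² + 6² = 37  — 37 repeats.
That took 13 steps.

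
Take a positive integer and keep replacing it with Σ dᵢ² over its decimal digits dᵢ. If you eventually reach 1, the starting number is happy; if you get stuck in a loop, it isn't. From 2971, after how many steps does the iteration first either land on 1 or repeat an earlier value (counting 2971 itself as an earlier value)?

15

2971 → 2² + 9² + 7² + 1² = 4 + 81 + 49 + 1 = 135
135 → 1² + 3² + 5² = 1 + 9 + 25 = 35
35 → 3² + 5² = 9 + 25 = 34
34 → 3² + 4² = 9 + 16 = 25
25 → 2² + 5² = 4 + 25 = 29
29 → 2² + 9² = 4 + 81 = 85
85 → 8² + 5² = 64 + 25 = 89
89 → 8² + 9² = 64 + 81 = 145
145 → 1² + 4² + 5² = 1 + 16 + 25 = 42
42 → 4² + 2² = 16 + 4 = 20
20 → 2² + 0² = 4 + 0 = 4
4 → 4² = 16
16 → 1² + 6² = 1 + 36 = 37
37 → 3² + 7² = 9 + 49 = 58
58 → 5² + 8² = 25 + 64 = 89  — 89 repeats.
That took 15 steps.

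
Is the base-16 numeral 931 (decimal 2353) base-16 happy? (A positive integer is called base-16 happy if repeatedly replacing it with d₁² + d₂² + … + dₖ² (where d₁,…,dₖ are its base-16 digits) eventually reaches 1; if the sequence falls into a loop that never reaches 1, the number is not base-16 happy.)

2353 = (9,3,1)_16 → 9² + 3² + 1² = 91
91 = (5,11)_16 → 5² + 11² = 146
146 = (9,2)_16 → 9² + 2² = 85
85 = (5,5)_16 → 5² + 5² = 50
50 = (3,2)_16 → 3² + 2² = 13
13 = (13)_16 → 13² = 169
169 = (10,9)_16 → 10² + 9² = 181
181 = (11,5)_16 → 11² + 5² = 146  — 146 already seen; the sequence cycles without reaching 1.

not base-16 happy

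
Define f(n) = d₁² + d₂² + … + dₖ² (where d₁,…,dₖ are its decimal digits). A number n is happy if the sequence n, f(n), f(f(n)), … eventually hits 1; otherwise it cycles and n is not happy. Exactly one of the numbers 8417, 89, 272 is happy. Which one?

8417: 8417 → 130 → 10 → 1  — reaches 1 (happy)
89: 89 → 145 → 42 → 20 → 4 → 16 → 37 → 58 → 89  — repeats 89 (not happy)
272: 272 → 57 → 74 → 65 → 61 → 37 → 58 → 89 → 145 → 42 → 20 → 4 → 16 → 37  — repeats 37 (not happy)

8417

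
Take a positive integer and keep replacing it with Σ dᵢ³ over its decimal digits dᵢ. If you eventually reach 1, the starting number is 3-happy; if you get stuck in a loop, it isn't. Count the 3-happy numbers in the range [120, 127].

1

120: 120 → 9 → 729 → 1080 → 513 → 153 → 153  (repeats 153)
121: 121 → 10 → 1  (reaches 1)
122: 122 → 17 → 344 → 155 → 251 → 134 → 92 → 737 → 713 → 371 → 371  (repeats 371)
123: 123 → 36 → 243 → 99 → 1458 → 702 → 351 → 153 → 153  (repeats 153)
124: 124 → 73 → 370 → 370  (repeats 370)
125: 125 → 134 → 92 → 737 → 713 → 371 → 371  (repeats 371)
126: 126 → 225 → 141 → 66 → 432 → 99 → 1458 → 702 → 351 → 153 → 153  (repeats 153)
127: 127 → 352 → 160 → 217 → 352  (repeats 352)
3-happy: 121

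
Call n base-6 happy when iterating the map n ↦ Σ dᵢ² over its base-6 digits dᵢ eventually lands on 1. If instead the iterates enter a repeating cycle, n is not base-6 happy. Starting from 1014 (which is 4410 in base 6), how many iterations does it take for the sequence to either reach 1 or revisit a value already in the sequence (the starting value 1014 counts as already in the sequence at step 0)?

11

1014 = (4,4,1,0)_6 → 4² + 4² + 1² + 0² = 33
33 = (5,3)_6 → 5² + 3² = 34
34 = (5,4)_6 → 5² + 4² = 41
41 = (1,0,5)_6 → 1² + 0² + 5² = 26
26 = (4,2)_6 → 4² + 2² = 20
20 = (3,2)_6 → 3² + 2² = 13
13 = (2,1)_6 → 2² + 1² = 5
5 = (5)_6 → 5² = 25
25 = (4,1)_6 → 4² + 1² = 17
17 = (2,5)_6 → 2² + 5² = 29
29 = (4,5)_6 → 4² + 5² = 41  — 41 repeats.
That took 11 steps.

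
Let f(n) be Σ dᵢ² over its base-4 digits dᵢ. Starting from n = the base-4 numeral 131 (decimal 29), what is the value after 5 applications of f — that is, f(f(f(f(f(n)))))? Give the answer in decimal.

4

29 = (1,3,1)_4 → 11
11 = (2,3)_4 → 13
13 = (3,1)_4 → 10
10 = (2,2)_4 → 8
8 = (2,0)_4 → 4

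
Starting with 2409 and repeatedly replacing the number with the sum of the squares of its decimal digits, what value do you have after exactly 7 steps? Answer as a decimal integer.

2409 → 2² + 4² + 0² + 9² = 101
101 → 1² + 0² + 1² = 2
2 → 2² = 4
4 → 4² = 16
16 → 1² + 6² = 37
37 → 3² + 7² = 58
58 → 5² + 8² = 89

89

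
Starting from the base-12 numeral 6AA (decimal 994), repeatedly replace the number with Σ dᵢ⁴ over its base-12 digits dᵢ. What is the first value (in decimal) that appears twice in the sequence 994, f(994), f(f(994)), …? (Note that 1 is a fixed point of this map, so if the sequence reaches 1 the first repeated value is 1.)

21296

994 = (6,10,10)_12 → 21296
21296 = (1,0,3,10,8)_12 → 14178
14178 = (8,2,5,6)_12 → 6033
6033 = (3,5,10,9)_12 → 17267
17267 = (9,11,10,11)_12 → 45843
45843 = (2,2,6,4,3)_12 → 1665
1665 = (11,6,9)_12 → 22498
22498 = (1,1,0,2,10)_12 → 10018
10018 = (5,9,6,10)_12 → 18482
18482 = (10,8,4,2)_12 → 14368
14368 = (8,3,9,4)_12 → 10994
10994 = (6,4,4,2)_12 → 1824
1824 = (1,0,8,0)_12 → 4097
4097 = (2,4,5,5)_12 → 1522
1522 = (10,6,10)_12 → 21296  — 21296 already appeared earlier.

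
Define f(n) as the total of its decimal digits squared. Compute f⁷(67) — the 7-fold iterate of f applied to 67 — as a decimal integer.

16

67 → 6² + 7² = 36 + 49 = 85
85 → 8² + 5² = 64 + 25 = 89
89 → 8² + 9² = 64 + 81 = 145
145 → 1² + 4² + 5² = 1 + 16 + 25 = 42
42 → 4² + 2² = 16 + 4 = 20
20 → 2² + 0² = 4 + 0 = 4
4 → 4² = 16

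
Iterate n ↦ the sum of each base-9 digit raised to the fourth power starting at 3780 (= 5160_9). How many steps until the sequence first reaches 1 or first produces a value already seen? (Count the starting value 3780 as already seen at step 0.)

14

3780 = (5,1,6,0)_9 → 1922
1922 = (2,5,6,5)_9 → 2562
2562 = (3,4,5,6)_9 → 2258
2258 = (3,0,7,8)_9 → 6578
6578 = (1,0,0,1,8)_9 → 4098
4098 = (5,5,5,3)_9 → 1956
1956 = (2,6,1,3)_9 → 1394
1394 = (1,8,1,8)_9 → 8194
8194 = (1,2,2,1,4)_9 → 290
290 = (3,5,2)_9 → 722
722 = (8,8,2)_9 → 8208
8208 = (1,2,2,3,0)_9 → 114
114 = (1,3,6)_9 → 1378
1378 = (1,8,0,1)_9 → 4098  — 4098 repeats.
That took 14 steps.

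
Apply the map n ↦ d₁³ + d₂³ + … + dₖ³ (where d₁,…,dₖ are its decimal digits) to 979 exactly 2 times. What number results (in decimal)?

514

979 → 9³ + 7³ + 9³ = 729 + 343 + 729 = 1801
1801 → 1³ + 8³ + 0³ + 1³ = 1 + 512 + 0 + 1 = 514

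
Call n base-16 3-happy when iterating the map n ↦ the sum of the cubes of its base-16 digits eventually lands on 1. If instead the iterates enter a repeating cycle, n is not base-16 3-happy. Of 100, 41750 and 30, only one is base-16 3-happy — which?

100

100: 100 → 280 → 514 → 16 → 1  — reaches 1 (base-16 3-happy)
41750: 41750 → 1244 → 3989 → 4229 → 638 → 3095 → 2072 → 1025 → 65 → 65  — repeats 65 (not base-16 3-happy)
30: 30 → 2745 → 3060 → 4770 → 1017 → 4131 → 36 → 72 → 576 → 72  — repeats 72 (not base-16 3-happy)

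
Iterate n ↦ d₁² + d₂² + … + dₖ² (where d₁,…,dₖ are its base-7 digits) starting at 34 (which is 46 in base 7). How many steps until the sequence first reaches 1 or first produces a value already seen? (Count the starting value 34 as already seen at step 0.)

3

34 = (4,6)_7 → 4² + 6² = 52
52 = (1,0,3)_7 → 1² + 0² + 3² = 10
10 = (1,3)_7 → 1² + 3² = 10  — 10 repeats.
That took 3 steps.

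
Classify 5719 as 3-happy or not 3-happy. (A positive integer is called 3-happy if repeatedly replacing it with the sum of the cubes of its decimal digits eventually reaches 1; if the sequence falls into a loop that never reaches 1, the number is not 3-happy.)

5719 → 5³ + 7³ + 1³ + 9³ = 1198
1198 → 1³ + 1³ + 9³ + 8³ = 1243
1243 → 1³ + 2³ + 4³ + 3³ = 100
100 → 1³ + 0³ + 0³ = 1  — reached 1.

3-happy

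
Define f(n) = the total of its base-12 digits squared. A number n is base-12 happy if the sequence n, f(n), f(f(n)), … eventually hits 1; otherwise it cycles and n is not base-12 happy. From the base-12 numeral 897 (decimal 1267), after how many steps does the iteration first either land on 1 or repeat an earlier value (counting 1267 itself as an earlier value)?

9

1267 = (8,9,7)_12 → 8² + 9² + 7² = 64 + 81 + 49 = 194
194 = (1,4,2)_12 → 1² + 4² + 2² = 1 + 16 + 4 = 21
21 = (1,9)_12 → 1² + 9² = 1 + 81 = 82
82 = (6,10)_12 → 6² + 10² = 36 + 100 = 136
136 = (11,4)_12 → 11² + 4² = 121 + 16 = 137
137 = (11,5)_12 → 11² + 5² = 121 + 25 = 146
146 = (1,0,2)_12 → 1² + 0² + 2² = 1 + 0 + 4 = 5
5 = (5)_12 → 5² = 25
25 = (2,1)_12 → 2² + 1² = 4 + 1 = 5  — 5 repeats.
That took 9 steps.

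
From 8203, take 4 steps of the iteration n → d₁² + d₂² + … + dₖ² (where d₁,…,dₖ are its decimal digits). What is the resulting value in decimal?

8203 → 8² + 2² + 0² + 3² = 77
77 → 7² + 7² = 98
98 → 9² + 8² = 145
145 → 1² + 4² + 5² = 42

42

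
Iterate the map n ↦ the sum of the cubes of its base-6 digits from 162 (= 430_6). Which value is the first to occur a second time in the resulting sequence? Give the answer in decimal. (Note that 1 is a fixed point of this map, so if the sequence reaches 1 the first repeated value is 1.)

1

162 = (4,3,0)_6 → 4³ + 3³ + 0³ = 64 + 27 + 0 = 91
91 = (2,3,1)_6 → 2³ + 3³ + 1³ = 8 + 27 + 1 = 36
36 = (1,0,0)_6 → 1³ + 0³ + 0³ = 1 + 0 + 0 = 1  — reached the fixed point 1.
1 → 1, so 1 is the first repeated value.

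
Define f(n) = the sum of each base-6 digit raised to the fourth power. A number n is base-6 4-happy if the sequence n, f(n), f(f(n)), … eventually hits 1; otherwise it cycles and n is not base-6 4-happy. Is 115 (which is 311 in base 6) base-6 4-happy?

115 = (3,1,1)_6 → 3⁴ + 1⁴ + 1⁴ = 81 + 1 + 1 = 83
83 = (2,1,5)_6 → 2⁴ + 1⁴ + 5⁴ = 16 + 1 + 625 = 642
642 = (2,5,5,0)_6 → 2⁴ + 5⁴ + 5⁴ + 0⁴ = 16 + 625 + 625 + 0 = 1266
1266 = (5,5,1,0)_6 → 5⁴ + 5⁴ + 1⁴ + 0⁴ = 625 + 625 + 1 + 0 = 1251
1251 = (5,4,4,3)_6 → 5⁴ + 4⁴ + 4⁴ + 3⁴ = 625 + 256 + 256 + 81 = 1218
1218 = (5,3,5,0)_6 → 5⁴ + 3⁴ + 5⁴ + 0⁴ = 625 + 81 + 625 + 0 = 1331
1331 = (1,0,0,5,5)_6 → 1⁴ + 0⁴ + 0⁴ + 5⁴ + 5⁴ = 1 + 0 + 0 + 625 + 625 = 1251  — 1251 already seen; the sequence cycles without reaching 1.

not base-6 4-happy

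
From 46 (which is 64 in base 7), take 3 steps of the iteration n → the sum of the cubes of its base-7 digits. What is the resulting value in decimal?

46 = (6,4)_7 → 6³ + 4³ = 216 + 64 = 280
280 = (5,5,0)_7 → 5³ + 5³ + 0³ = 125 + 125 + 0 = 250
250 = (5,0,5)_7 → 5³ + 0³ + 5³ = 125 + 0 + 125 = 250

250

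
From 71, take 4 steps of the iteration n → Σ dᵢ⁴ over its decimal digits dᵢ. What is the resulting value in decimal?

71 → 7⁴ + 1⁴ = 2401 + 1 = 2402
2402 → 2⁴ + 4⁴ + 0⁴ + 2⁴ = 16 + 256 + 0 + 16 = 288
288 → 2⁴ + 8⁴ + 8⁴ = 16 + 4096 + 4096 = 8208
8208 → 8⁴ + 2⁴ + 0⁴ + 8⁴ = 4096 + 16 + 0 + 4096 = 8208

8208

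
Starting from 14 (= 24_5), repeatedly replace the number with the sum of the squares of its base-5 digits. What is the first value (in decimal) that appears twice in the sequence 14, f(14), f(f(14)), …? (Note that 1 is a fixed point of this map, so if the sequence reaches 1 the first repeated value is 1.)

14 = (2,4)_5 → 20
20 = (4,0)_5 → 16
16 = (3,1)_5 → 10
10 = (2,0)_5 → 4
4 = (4)_5 → 16  — 16 already appeared earlier.

16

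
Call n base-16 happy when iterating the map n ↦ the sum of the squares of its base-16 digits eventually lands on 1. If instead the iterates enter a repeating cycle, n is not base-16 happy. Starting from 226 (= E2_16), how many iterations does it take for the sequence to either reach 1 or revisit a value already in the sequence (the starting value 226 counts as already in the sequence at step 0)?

9

226 = (14,2)_16 → 14² + 2² = 200
200 = (12,8)_16 → 12² + 8² = 208
208 = (13,0)_16 → 13² + 0² = 169
169 = (10,9)_16 → 10² + 9² = 181
181 = (11,5)_16 → 11² + 5² = 146
146 = (9,2)_16 → 9² + 2² = 85
85 = (5,5)_16 → 5² + 5² = 50
50 = (3,2)_16 → 3² + 2² = 13
13 = (13)_16 → 13² = 169  — 169 repeats.
That took 9 steps.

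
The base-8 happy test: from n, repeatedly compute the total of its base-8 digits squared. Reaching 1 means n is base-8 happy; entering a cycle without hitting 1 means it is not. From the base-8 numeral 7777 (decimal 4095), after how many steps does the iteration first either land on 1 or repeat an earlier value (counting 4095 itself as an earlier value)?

5

4095 = (7,7,7,7)_8 → 196
196 = (3,0,4)_8 → 25
25 = (3,1)_8 → 10
10 = (1,2)_8 → 5
5 = (5)_8 → 25  — 25 repeats.
That took 5 steps.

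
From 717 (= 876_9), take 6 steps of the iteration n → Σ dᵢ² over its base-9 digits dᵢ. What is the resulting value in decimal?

717 = (8,7,6)_9 → 8² + 7² + 6² = 64 + 49 + 36 = 149
149 = (1,7,5)_9 → 1² + 7² + 5² = 1 + 49 + 25 = 75
75 = (8,3)_9 → 8² + 3² = 64 + 9 = 73
73 = (8,1)_9 → 8² + 1² = 64 + 1 = 65
65 = (7,2)_9 → 7² + 2² = 49 + 4 = 53
53 = (5,8)_9 → 5² + 8² = 25 + 64 = 89

89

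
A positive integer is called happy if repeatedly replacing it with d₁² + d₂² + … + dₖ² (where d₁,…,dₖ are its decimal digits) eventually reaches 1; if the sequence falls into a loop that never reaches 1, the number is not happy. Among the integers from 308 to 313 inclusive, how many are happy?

2

308: 308 → 73 → 58 → 89 → 145 → 42 → 20 → 4 → 16 → 37 → 58  — not happy
309: 309 → 90 → 81 → 65 → 61 → 37 → 58 → 89 → 145 → 42 → 20 → 4 → 16 → 37  — not happy
310: 310 → 10 → 1  — happy
311: 311 → 11 → 2 → 4 → 16 → 37 → 58 → 89 → 145 → 42 → 20 → 4  — not happy
312: 312 → 14 → 17 → 50 → 25 → 29 → 85 → 89 → 145 → 42 → 20 → 4 → 16 → 37 → 58 → 89  — not happy
313: 313 → 19 → 82 → 68 → 100 → 1  — happy
happy: 310, 313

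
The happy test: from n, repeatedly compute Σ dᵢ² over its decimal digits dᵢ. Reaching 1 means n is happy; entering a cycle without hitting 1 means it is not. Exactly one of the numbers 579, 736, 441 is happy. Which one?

579: 579 → 155 → 51 → 26 → 40 → 16 → 37 → 58 → 89 → 145 → 42 → 20 → 4 → 16  — repeats 16 (not happy)
736: 736 → 94 → 97 → 130 → 10 → 1  — reaches 1 (happy)
441: 441 → 33 → 18 → 65 → 61 → 37 → 58 → 89 → 145 → 42 → 20 → 4 → 16 → 37  — repeats 37 (not happy)

736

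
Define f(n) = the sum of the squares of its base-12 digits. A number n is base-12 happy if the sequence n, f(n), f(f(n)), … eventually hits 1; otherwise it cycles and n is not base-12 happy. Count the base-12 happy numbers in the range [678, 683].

678: 678 → 116 → 145 → 2 → 4 → 16 → 17 → 26 → 8 → 64 → 41 → 34 → 104 → 128 → 164 → 66 → 61 → 26  (repeats 26)
679: 679 → 129 → 181 → 11 → 121 → 101 → 89 → 74 → 40 → 25 → 5 → 25  (repeats 25)
680: 680 → 144 → 1  (reaches 1)
681: 681 → 161 → 27 → 13 → 2 → 4 → 16 → 17 → 26 → 8 → 64 → 41 → 34 → 104 → 128 → 164 → 66 → 61 → 26  (repeats 26)
682: 682 → 180 → 10 → 100 → 80 → 100  (repeats 100)
683: 683 → 201 → 98 → 68 → 89 → 74 → 40 → 25 → 5 → 25  (repeats 25)
base-12 happy: 680

1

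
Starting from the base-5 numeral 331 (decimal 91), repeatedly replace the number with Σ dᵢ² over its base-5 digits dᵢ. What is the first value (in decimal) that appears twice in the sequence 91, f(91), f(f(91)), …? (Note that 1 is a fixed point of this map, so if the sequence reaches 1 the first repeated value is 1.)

91 = (3,3,1)_5 → 19
19 = (3,4)_5 → 25
25 = (1,0,0)_5 → 1  — reached the fixed point 1.
1 → 1, so 1 is the first repeated value.

1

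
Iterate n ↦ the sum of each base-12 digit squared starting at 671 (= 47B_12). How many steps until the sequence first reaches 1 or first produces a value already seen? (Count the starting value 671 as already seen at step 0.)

671 = (4,7,11)_12 → 4² + 7² + 11² = 16 + 49 + 121 = 186
186 = (1,3,6)_12 → 1² + 3² + 6² = 1 + 9 + 36 = 46
46 = (3,10)_12 → 3² + 10² = 9 + 100 = 109
109 = (9,1)_12 → 9² + 1² = 81 + 1 = 82
82 = (6,10)_12 → 6² + 10² = 36 + 100 = 136
136 = (11,4)_12 → 11² + 4² = 121 + 16 = 137
137 = (11,5)_12 → 11² + 5² = 121 + 25 = 146
146 = (1,0,2)_12 → 1² + 0² + 2² = 1 + 0 + 4 = 5
5 = (5)_12 → 5² = 25
25 = (2,1)_12 → 2² + 1² = 4 + 1 = 5  — 5 repeats.
That took 10 steps.

10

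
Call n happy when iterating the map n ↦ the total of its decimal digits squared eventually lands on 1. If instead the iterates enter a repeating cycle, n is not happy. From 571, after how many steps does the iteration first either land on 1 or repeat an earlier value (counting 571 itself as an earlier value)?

571 → 5² + 7² + 1² = 25 + 49 + 1 = 75
75 → 7² + 5² = 49 + 25 = 74
74 → 7² + 4² = 49 + 16 = 65
65 → 6² + 5² = 36 + 25 = 61
61 → 6² + 1² = 36 + 1 = 37
37 → 3² + 7² = 9 + 49 = 58
58 → 5² + 8² = 25 + 64 = 89
89 → 8² + 9² = 64 + 81 = 145
145 → 1² + 4² + 5² = 1 + 16 + 25 = 42
42 → 4² + 2² = 16 + 4 = 20
20 → 2² + 0² = 4 + 0 = 4
4 → 4² = 16
16 → 1² + 6² = 1 + 36 = 37  — 37 repeats.
That took 13 steps.

13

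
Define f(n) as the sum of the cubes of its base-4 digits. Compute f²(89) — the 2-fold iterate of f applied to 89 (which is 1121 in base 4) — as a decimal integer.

89 = (1,1,2,1)_4 → 1³ + 1³ + 2³ + 1³ = 11
11 = (2,3)_4 → 2³ + 3³ = 35

35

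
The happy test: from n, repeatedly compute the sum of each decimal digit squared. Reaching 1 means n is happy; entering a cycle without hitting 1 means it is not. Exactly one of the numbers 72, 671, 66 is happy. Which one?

671

72: 72 → 53 → 34 → 25 → 29 → 85 → 89 → 145 → 42 → 20 → 4 → 16 → 37 → 58 → 89  — repeats 89 (not happy)
671: 671 → 86 → 100 → 1  — reaches 1 (happy)
66: 66 → 72 → 53 → 34 → 25 → 29 → 85 → 89 → 145 → 42 → 20 → 4 → 16 → 37 → 58 → 89  — repeats 89 (not happy)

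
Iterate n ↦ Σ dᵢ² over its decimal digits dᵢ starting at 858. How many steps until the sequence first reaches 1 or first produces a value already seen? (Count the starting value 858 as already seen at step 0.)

15

858 → 8² + 5² + 8² = 64 + 25 + 64 = 153
153 → 1² + 5² + 3² = 1 + 25 + 9 = 35
35 → 3² + 5² = 9 + 25 = 34
34 → 3² + 4² = 9 + 16 = 25
25 → 2² + 5² = 4 + 25 = 29
29 → 2² + 9² = 4 + 81 = 85
85 → 8² + 5² = 64 + 25 = 89
89 → 8² + 9² = 64 + 81 = 145
145 → 1² + 4² + 5² = 1 + 16 + 25 = 42
42 → 4² + 2² = 16 + 4 = 20
20 → 2² + 0² = 4 + 0 = 4
4 → 4² = 16
16 → 1² + 6² = 1 + 36 = 37
37 → 3² + 7² = 9 + 49 = 58
58 → 5² + 8² = 25 + 64 = 89  — 89 repeats.
That took 15 steps.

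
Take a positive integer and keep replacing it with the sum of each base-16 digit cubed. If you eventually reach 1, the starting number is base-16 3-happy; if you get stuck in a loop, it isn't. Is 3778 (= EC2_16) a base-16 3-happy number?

3778 = (14,12,2)_16 → 14³ + 12³ + 2³ = 4480
4480 = (1,1,8,0)_16 → 1³ + 1³ + 8³ + 0³ = 514
514 = (2,0,2)_16 → 2³ + 0³ + 2³ = 16
16 = (1,0)_16 → 1³ + 0³ = 1  — reached 1.

base-16 3-happy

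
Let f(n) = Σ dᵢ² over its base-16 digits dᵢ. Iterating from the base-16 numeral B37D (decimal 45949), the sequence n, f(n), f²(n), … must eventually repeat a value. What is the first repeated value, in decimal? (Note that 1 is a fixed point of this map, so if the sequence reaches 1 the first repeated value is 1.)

45949 = (11,3,7,13)_16 → 11² + 3² + 7² + 13² = 121 + 9 + 49 + 169 = 348
348 = (1,5,12)_16 → 1² + 5² + 12² = 1 + 25 + 144 = 170
170 = (10,10)_16 → 10² + 10² = 100 + 100 = 200
200 = (12,8)_16 → 12² + 8² = 144 + 64 = 208
208 = (13,0)_16 → 13² + 0² = 169 + 0 = 169
169 = (10,9)_16 → 10² + 9² = 100 + 81 = 181
181 = (11,5)_16 → 11² + 5² = 121 + 25 = 146
146 = (9,2)_16 → 9² + 2² = 81 + 4 = 85
85 = (5,5)_16 → 5² + 5² = 25 + 25 = 50
50 = (3,2)_16 → 3² + 2² = 9 + 4 = 13
13 = (13)_16 → 13² = 169  — 169 already appeared earlier.

169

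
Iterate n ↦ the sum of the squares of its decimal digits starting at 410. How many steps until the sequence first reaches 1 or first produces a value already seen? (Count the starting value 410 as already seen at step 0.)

14

410 → 4² + 1² + 0² = 16 + 1 + 0 = 17
17 → 1² + 7² = 1 + 49 = 50
50 → 5² + 0² = 25 + 0 = 25
25 → 2² + 5² = 4 + 25 = 29
29 → 2² + 9² = 4 + 81 = 85
85 → 8² + 5² = 64 + 25 = 89
89 → 8² + 9² = 64 + 81 = 145
145 → 1² + 4² + 5² = 1 + 16 + 25 = 42
42 → 4² + 2² = 16 + 4 = 20
20 → 2² + 0² = 4 + 0 = 4
4 → 4² = 16
16 → 1² + 6² = 1 + 36 = 37
37 → 3² + 7² = 9 + 49 = 58
58 → 5² + 8² = 25 + 64 = 89  — 89 repeats.
That took 14 steps.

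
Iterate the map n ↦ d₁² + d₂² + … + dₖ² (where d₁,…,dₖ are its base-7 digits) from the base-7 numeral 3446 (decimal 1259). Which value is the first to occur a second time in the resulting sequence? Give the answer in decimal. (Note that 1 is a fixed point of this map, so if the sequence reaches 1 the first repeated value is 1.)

1259 = (3,4,4,6)_7 → 3² + 4² + 4² + 6² = 9 + 16 + 16 + 36 = 77
77 = (1,4,0)_7 → 1² + 4² + 0² = 1 + 16 + 0 = 17
17 = (2,3)_7 → 2² + 3² = 4 + 9 = 13
13 = (1,6)_7 → 1² + 6² = 1 + 36 = 37
37 = (5,2)_7 → 5² + 2² = 25 + 4 = 29
29 = (4,1)_7 → 4² + 1² = 16 + 1 = 17  — 17 already appeared earlier.

17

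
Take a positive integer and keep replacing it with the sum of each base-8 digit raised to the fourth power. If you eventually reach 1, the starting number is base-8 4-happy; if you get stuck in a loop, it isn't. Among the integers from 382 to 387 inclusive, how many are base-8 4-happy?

382: 382 → 4322 → 354 → 897 → 1298 → 304 → 1552 → 97 → 258 → 272 → 272  (repeats 272)
383: 383 → 5427 → 1650 → 1394 → 1953 → 1634 → 354 → 897 → 1298 → 304 → 1552 → 97 → 258 → 272 → 272  (repeats 272)
384: 384 → 1296 → 288 → 512 → 1  (reaches 1)
385: 385 → 1297 → 289 → 513 → 2 → 16 → 16  (repeats 16)
386: 386 → 1312 → 528 → 17 → 17  (repeats 17)
387: 387 → 1377 → 898 → 1313 → 529 → 18 → 32 → 256 → 256  (repeats 256)
base-8 4-happy: 384

1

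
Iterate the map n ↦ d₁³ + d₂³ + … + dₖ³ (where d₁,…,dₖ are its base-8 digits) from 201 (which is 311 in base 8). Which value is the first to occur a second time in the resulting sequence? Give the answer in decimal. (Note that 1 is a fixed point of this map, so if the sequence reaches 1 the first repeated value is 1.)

201 = (3,1,1)_8 → 3³ + 1³ + 1³ = 29
29 = (3,5)_8 → 3³ + 5³ = 152
152 = (2,3,0)_8 → 2³ + 3³ + 0³ = 35
35 = (4,3)_8 → 4³ + 3³ = 91
91 = (1,3,3)_8 → 1³ + 3³ + 3³ = 55
55 = (6,7)_8 → 6³ + 7³ = 559
559 = (1,0,5,7)_8 → 1³ + 0³ + 5³ + 7³ = 469
469 = (7,2,5)_8 → 7³ + 2³ + 5³ = 476
476 = (7,3,4)_8 → 7³ + 3³ + 4³ = 434
434 = (6,6,2)_8 → 6³ + 6³ + 2³ = 440
440 = (6,7,0)_8 → 6³ + 7³ + 0³ = 559  — 559 already appeared earlier.

559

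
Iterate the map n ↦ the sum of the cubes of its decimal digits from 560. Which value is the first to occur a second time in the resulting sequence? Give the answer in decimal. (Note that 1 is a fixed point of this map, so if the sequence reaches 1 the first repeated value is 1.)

371

560 → 5³ + 6³ + 0³ = 125 + 216 + 0 = 341
341 → 3³ + 4³ + 1³ = 27 + 64 + 1 = 92
92 → 9³ + 2³ = 729 + 8 = 737
737 → 7³ + 3³ + 7³ = 343 + 27 + 343 = 713
713 → 7³ + 1³ + 3³ = 343 + 1 + 27 = 371
371 → 3³ + 7³ + 1³ = 27 + 343 + 1 = 371  — 371 already appeared earlier.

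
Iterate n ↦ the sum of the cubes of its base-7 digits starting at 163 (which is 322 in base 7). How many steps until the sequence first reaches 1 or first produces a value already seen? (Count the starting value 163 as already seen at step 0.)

163 = (3,2,2)_7 → 3³ + 2³ + 2³ = 43
43 = (6,1)_7 → 6³ + 1³ = 217
217 = (4,3,0)_7 → 4³ + 3³ + 0³ = 91
91 = (1,6,0)_7 → 1³ + 6³ + 0³ = 217  — 217 repeats.
That took 4 steps.

4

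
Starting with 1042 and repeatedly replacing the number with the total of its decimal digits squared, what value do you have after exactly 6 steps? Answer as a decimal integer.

1042 → 1² + 0² + 4² + 2² = 21
21 → 2² + 1² = 5
5 → 5² = 25
25 → 2² + 5² = 29
29 → 2² + 9² = 85
85 → 8² + 5² = 89

89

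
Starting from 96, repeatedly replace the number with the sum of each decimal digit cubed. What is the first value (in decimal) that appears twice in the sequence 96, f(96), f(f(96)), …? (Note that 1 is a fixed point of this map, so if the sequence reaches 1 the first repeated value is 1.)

153

96 → 945
945 → 918
918 → 1242
1242 → 81
81 → 513
513 → 153
153 → 153  — 153 already appeared earlier.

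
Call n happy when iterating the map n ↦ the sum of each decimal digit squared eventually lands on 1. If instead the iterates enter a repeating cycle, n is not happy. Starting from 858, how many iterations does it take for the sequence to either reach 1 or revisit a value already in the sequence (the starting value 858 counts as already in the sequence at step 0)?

858 → 8² + 5² + 8² = 153
153 → 1² + 5² + 3² = 35
35 → 3² + 5² = 34
34 → 3² + 4² = 25
25 → 2² + 5² = 29
29 → 2² + 9² = 85
85 → 8² + 5² = 89
89 → 8² + 9² = 145
145 → 1² + 4² + 5² = 42
42 → 4² + 2² = 20
20 → 2² + 0² = 4
4 → 4² = 16
16 → 1² + 6² = 37
37 → 3² + 7² = 58
58 → 5² + 8² = 89  — 89 repeats.
That took 15 steps.

15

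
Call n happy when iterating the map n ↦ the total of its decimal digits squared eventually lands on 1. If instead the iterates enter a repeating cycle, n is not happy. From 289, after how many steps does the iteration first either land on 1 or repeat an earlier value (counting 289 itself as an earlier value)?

289 → 149
149 → 98
98 → 145
145 → 42
42 → 20
20 → 4
4 → 16
16 → 37
37 → 58
58 → 89
89 → 145  — 145 repeats.
That took 11 steps.

11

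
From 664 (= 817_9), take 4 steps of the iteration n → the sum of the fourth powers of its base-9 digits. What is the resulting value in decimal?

664 = (8,1,7)_9 → 8⁴ + 1⁴ + 7⁴ = 6498
6498 = (8,8,2,0)_9 → 8⁴ + 8⁴ + 2⁴ + 0⁴ = 8208
8208 = (1,2,2,3,0)_9 → 1⁴ + 2⁴ + 2⁴ + 3⁴ + 0⁴ = 114
114 = (1,3,6)_9 → 1⁴ + 3⁴ + 6⁴ = 1378

1378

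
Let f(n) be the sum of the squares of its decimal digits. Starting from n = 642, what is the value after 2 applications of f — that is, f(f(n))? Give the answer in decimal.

61

642 → 6² + 4² + 2² = 36 + 16 + 4 = 56
56 → 5² + 6² = 25 + 36 = 61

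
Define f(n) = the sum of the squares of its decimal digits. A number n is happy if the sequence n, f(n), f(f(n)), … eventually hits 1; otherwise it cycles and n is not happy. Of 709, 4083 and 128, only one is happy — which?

709: 709 → 130 → 10 → 1  — reaches 1 (happy)
4083: 4083 → 89 → 145 → 42 → 20 → 4 → 16 → 37 → 58 → 89  — repeats 89 (not happy)
128: 128 → 69 → 117 → 51 → 26 → 40 → 16 → 37 → 58 → 89 → 145 → 42 → 20 → 4 → 16  — repeats 16 (not happy)

709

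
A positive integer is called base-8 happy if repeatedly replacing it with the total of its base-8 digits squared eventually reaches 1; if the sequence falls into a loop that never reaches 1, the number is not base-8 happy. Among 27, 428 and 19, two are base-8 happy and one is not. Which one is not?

19

27: 27 → 18 → 8 → 1  — reaches 1 (base-8 happy)
428: 428 → 77 → 27 → 18 → 8 → 1  — reaches 1 (base-8 happy)
19: 19 → 13 → 26 → 13  — repeats 13 (not base-8 happy)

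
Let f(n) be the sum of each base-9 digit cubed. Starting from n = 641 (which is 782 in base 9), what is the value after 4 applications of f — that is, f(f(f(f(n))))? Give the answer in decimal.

127

641 = (7,8,2)_9 → 7³ + 8³ + 2³ = 343 + 512 + 8 = 863
863 = (1,1,5,8)_9 → 1³ + 1³ + 5³ + 8³ = 1 + 1 + 125 + 512 = 639
639 = (7,8,0)_9 → 7³ + 8³ + 0³ = 343 + 512 + 0 = 855
855 = (1,1,5,0)_9 → 1³ + 1³ + 5³ + 0³ = 1 + 1 + 125 + 0 = 127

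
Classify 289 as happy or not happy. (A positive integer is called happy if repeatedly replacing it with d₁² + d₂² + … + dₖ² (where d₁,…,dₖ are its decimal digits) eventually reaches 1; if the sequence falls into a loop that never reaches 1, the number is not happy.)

289 → 2² + 8² + 9² = 149
149 → 1² + 4² + 9² = 98
98 → 9² + 8² = 145
145 → 1² + 4² + 5² = 42
42 → 4² + 2² = 20
20 → 2² + 0² = 4
4 → 4² = 16
16 → 1² + 6² = 37
37 → 3² + 7² = 58
58 → 5² + 8² = 89
89 → 8² + 9² = 145  — 145 already seen; the sequence cycles without reaching 1.

not happy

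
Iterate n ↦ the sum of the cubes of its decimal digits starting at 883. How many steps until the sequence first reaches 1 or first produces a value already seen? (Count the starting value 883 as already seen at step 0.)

883 → 1051
1051 → 127
127 → 352
352 → 160
160 → 217
217 → 352  — 352 repeats.
That took 6 steps.

6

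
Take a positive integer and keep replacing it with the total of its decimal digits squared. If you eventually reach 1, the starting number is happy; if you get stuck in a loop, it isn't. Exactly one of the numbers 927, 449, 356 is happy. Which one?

356

927: 927 → 134 → 26 → 40 → 16 → 37 → 58 → 89 → 145 → 42 → 20 → 4 → 16  — repeats 16 (not happy)
449: 449 → 113 → 11 → 2 → 4 → 16 → 37 → 58 → 89 → 145 → 42 → 20 → 4  — repeats 4 (not happy)
356: 356 → 70 → 49 → 97 → 130 → 10 → 1  — reaches 1 (happy)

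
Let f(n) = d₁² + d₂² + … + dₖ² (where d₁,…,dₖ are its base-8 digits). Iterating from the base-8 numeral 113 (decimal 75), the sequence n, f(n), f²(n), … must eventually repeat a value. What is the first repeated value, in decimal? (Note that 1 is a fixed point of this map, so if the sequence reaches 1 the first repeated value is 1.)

75 = (1,1,3)_8 → 1² + 1² + 3² = 1 + 1 + 9 = 11
11 = (1,3)_8 → 1² + 3² = 1 + 9 = 10
10 = (1,2)_8 → 1² + 2² = 1 + 4 = 5
5 = (5)_8 → 5² = 25
25 = (3,1)_8 → 3² + 1² = 9 + 1 = 10  — 10 already appeared earlier.

10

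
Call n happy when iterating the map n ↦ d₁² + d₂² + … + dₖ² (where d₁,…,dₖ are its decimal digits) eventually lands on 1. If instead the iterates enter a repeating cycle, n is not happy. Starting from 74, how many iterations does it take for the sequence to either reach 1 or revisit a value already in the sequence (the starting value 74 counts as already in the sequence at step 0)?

74 → 7² + 4² = 65
65 → 6² + 5² = 61
61 → 6² + 1² = 37
37 → 3² + 7² = 58
58 → 5² + 8² = 89
89 → 8² + 9² = 145
145 → 1² + 4² + 5² = 42
42 → 4² + 2² = 20
20 → 2² + 0² = 4
4 → 4² = 16
16 → 1² + 6² = 37  — 37 repeats.
That took 11 steps.

11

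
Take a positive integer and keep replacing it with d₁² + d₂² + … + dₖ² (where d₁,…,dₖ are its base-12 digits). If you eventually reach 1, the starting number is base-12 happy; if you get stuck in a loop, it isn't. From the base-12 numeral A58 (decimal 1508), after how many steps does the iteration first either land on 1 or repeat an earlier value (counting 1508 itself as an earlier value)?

1508 = (10,5,8)_12 → 10² + 5² + 8² = 100 + 25 + 64 = 189
189 = (1,3,9)_12 → 1² + 3² + 9² = 1 + 9 + 81 = 91
91 = (7,7)_12 → 7² + 7² = 49 + 49 = 98
98 = (8,2)_12 → 8² + 2² = 64 + 4 = 68
68 = (5,8)_12 → 5² + 8² = 25 + 64 = 89
89 = (7,5)_12 → 7² + 5² = 49 + 25 = 74
74 = (6,2)_12 → 6² + 2² = 36 + 4 = 40
40 = (3,4)_12 → 3² + 4² = 9 + 16 = 25
25 = (2,1)_12 → 2² + 1² = 4 + 1 = 5
5 = (5)_12 → 5² = 25  — 25 repeats.
That took 10 steps.

10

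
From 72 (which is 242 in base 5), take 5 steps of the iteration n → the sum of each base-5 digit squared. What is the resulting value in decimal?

72 = (2,4,2)_5 → 24
24 = (4,4)_5 → 32
32 = (1,1,2)_5 → 6
6 = (1,1)_5 → 2
2 = (2)_5 → 4

4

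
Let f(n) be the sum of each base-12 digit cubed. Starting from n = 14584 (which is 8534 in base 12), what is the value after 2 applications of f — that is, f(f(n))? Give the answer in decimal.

637

14584 = (8,5,3,4)_12 → 728
728 = (5,0,8)_12 → 637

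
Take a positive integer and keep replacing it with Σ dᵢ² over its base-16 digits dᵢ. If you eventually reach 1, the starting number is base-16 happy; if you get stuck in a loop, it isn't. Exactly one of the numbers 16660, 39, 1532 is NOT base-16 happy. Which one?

16660: 16660 → 34 → 8 → 64 → 16 → 1  — reaches 1 (base-16 happy)
39: 39 → 53 → 34 → 8 → 64 → 16 → 1  — reaches 1 (base-16 happy)
1532: 1532 → 394 → 165 → 125 → 218 → 269 → 170 → 200 → 208 → 169 → 181 → 146 → 85 → 50 → 13 → 169  — repeats 169 (not base-16 happy)

1532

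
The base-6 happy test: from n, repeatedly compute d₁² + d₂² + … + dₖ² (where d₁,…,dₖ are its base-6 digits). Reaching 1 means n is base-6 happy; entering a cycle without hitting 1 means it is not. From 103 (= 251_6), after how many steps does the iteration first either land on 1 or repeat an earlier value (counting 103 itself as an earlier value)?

103 = (2,5,1)_6 → 2² + 5² + 1² = 30
30 = (5,0)_6 → 5² + 0² = 25
25 = (4,1)_6 → 4² + 1² = 17
17 = (2,5)_6 → 2² + 5² = 29
29 = (4,5)_6 → 4² + 5² = 41
41 = (1,0,5)_6 → 1² + 0² + 5² = 26
26 = (4,2)_6 → 4² + 2² = 20
20 = (3,2)_6 → 3² + 2² = 13
13 = (2,1)_6 → 2² + 1² = 5
5 = (5)_6 → 5² = 25  — 25 repeats.
That took 10 steps.

10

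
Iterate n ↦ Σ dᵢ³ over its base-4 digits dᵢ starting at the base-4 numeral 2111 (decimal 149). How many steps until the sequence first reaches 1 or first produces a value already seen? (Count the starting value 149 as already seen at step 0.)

149 = (2,1,1,1)_4 → 2³ + 1³ + 1³ + 1³ = 8 + 1 + 1 + 1 = 11
11 = (2,3)_4 → 2³ + 3³ = 8 + 27 = 35
35 = (2,0,3)_4 → 2³ + 0³ + 3³ = 8 + 0 + 27 = 35  — 35 repeats.
That took 3 steps.

3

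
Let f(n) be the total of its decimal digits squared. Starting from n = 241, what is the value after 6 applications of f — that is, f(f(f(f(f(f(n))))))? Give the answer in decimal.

89

241 → 2² + 4² + 1² = 21
21 → 2² + 1² = 5
5 → 5² = 25
25 → 2² + 5² = 29
29 → 2² + 9² = 85
85 → 8² + 5² = 89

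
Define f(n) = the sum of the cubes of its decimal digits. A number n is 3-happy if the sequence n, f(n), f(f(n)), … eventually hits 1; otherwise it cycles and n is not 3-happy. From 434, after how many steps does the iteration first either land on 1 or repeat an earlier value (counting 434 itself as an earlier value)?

8

434 → 4³ + 3³ + 4³ = 64 + 27 + 64 = 155
155 → 1³ + 5³ + 5³ = 1 + 125 + 125 = 251
251 → 2³ + 5³ + 1³ = 8 + 125 + 1 = 134
134 → 1³ + 3³ + 4³ = 1 + 27 + 64 = 92
92 → 9³ + 2³ = 729 + 8 = 737
737 → 7³ + 3³ + 7³ = 343 + 27 + 343 = 713
713 → 7³ + 1³ + 3³ = 343 + 1 + 27 = 371
371 → 3³ + 7³ + 1³ = 27 + 343 + 1 = 371  — 371 repeats.
That took 8 steps.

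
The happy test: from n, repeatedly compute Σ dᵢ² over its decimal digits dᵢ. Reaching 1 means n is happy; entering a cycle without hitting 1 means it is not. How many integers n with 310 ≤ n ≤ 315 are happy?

2

310: 310 → 10 → 1  — happy
311: 311 → 11 → 2 → 4 → 16 → 37 → 58 → 89 → 145 → 42 → 20 → 4  — not happy
312: 312 → 14 → 17 → 50 → 25 → 29 → 85 → 89 → 145 → 42 → 20 → 4 → 16 → 37 → 58 → 89  — not happy
313: 313 → 19 → 82 → 68 → 100 → 1  — happy
314: 314 → 26 → 40 → 16 → 37 → 58 → 89 → 145 → 42 → 20 → 4 → 16  — not happy
315: 315 → 35 → 34 → 25 → 29 → 85 → 89 → 145 → 42 → 20 → 4 → 16 → 37 → 58 → 89  — not happy
happy: 310, 313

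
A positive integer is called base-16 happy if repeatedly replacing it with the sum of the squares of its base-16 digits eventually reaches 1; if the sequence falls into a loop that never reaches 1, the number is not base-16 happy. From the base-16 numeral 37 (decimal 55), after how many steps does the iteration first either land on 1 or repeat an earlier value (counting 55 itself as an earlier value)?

12

55 = (3,7)_16 → 58
58 = (3,10)_16 → 109
109 = (6,13)_16 → 205
205 = (12,13)_16 → 313
313 = (1,3,9)_16 → 91
91 = (5,11)_16 → 146
146 = (9,2)_16 → 85
85 = (5,5)_16 → 50
50 = (3,2)_16 → 13
13 = (13)_16 → 169
169 = (10,9)_16 → 181
181 = (11,5)_16 → 146  — 146 repeats.
That took 12 steps.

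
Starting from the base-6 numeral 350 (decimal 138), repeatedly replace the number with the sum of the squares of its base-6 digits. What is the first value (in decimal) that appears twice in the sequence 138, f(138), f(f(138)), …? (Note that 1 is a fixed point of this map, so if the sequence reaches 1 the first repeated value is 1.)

138 = (3,5,0)_6 → 3² + 5² + 0² = 9 + 25 + 0 = 34
34 = (5,4)_6 → 5² + 4² = 25 + 16 = 41
41 = (1,0,5)_6 → 1² + 0² + 5² = 1 + 0 + 25 = 26
26 = (4,2)_6 → 4² + 2² = 16 + 4 = 20
20 = (3,2)_6 → 3² + 2² = 9 + 4 = 13
13 = (2,1)_6 → 2² + 1² = 4 + 1 = 5
5 = (5)_6 → 5² = 25
25 = (4,1)_6 → 4² + 1² = 16 + 1 = 17
17 = (2,5)_6 → 2² + 5² = 4 + 25 = 29
29 = (4,5)_6 → 4² + 5² = 16 + 25 = 41  — 41 already appeared earlier.

41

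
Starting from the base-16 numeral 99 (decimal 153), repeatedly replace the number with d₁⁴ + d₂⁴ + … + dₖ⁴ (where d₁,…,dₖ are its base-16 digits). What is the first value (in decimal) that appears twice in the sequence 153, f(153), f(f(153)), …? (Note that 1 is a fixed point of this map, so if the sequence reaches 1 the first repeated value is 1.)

14658

153 = (9,9)_16 → 9⁴ + 9⁴ = 6561 + 6561 = 13122
13122 = (3,3,4,2)_16 → 3⁴ + 3⁴ + 4⁴ + 2⁴ = 81 + 81 + 256 + 16 = 434
434 = (1,11,2)_16 → 1⁴ + 11⁴ + 2⁴ = 1 + 14641 + 16 = 14658
14658 = (3,9,4,2)_16 → 3⁴ + 9⁴ + 4⁴ + 2⁴ = 81 + 6561 + 256 + 16 = 6914
6914 = (1,11,0,2)_16 → 1⁴ + 11⁴ + 0⁴ + 2⁴ = 1 + 14641 + 0 + 16 = 14658  — 14658 already appeared earlier.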